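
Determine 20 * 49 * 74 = 72520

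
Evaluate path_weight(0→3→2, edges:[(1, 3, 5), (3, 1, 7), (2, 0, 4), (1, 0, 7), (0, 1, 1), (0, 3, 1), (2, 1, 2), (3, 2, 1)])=2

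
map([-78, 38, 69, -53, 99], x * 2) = [-156, 76, 138, -106, 198]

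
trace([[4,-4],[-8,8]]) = diagonal: 4 + 8
= 12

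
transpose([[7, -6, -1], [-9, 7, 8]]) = [[7, -9], [-6, 7], [-1, 8]]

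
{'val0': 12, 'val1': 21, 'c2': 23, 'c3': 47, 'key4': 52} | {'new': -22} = {'val0': 12, 'val1': 21, 'c2': 23, 'c3': 47, 'key4': 52, 'new': -22}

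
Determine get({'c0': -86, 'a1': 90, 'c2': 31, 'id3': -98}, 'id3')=-98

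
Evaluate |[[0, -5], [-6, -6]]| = -30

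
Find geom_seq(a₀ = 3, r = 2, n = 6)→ a_0 = 3*2^0 = 3
a_1 = 3*2^1 = 6
a_2 = 3*2^2 = 12
...
= [3, 6, 12, 24, 48, 96]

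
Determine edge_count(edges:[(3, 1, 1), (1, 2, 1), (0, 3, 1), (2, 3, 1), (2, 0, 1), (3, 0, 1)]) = 6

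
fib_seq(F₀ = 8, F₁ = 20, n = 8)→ F_2 = F_1 + F_0 = 28
F_3 = F_2 + F_1 = 48
F_4 = F_3 + F_2 = 76
...
= [8, 20, 28, 48, 76, 124, 200, 324]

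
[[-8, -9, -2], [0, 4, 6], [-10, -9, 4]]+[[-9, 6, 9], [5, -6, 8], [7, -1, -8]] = [[-17, -3, 7], [5, -2, 14], [-3, -10, -4]]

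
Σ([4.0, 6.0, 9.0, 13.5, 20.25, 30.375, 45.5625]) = 128.6875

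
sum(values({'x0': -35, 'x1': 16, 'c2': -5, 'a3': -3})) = (-35) + 16 + (-5) + (-3)
= -27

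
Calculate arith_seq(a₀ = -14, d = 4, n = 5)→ a_0 = -14 + 0*4 = -14
a_1 = -14 + 1*4 = -10
a_2 = -14 + 2*4 = -6
...
= [-14, -10, -6, -2, 2]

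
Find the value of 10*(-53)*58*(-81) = 2489940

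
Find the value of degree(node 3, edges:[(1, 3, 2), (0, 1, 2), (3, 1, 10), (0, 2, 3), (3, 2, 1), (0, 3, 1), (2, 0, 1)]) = incident: (1,3), (3,1), (3,2), (0,3)
= 4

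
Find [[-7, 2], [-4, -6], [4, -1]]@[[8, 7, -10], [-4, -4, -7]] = [[-64, -57, 56], [-8, -4, 82], [36, 32, -33]]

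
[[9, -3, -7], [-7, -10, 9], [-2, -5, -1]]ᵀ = [[9, -7, -2], [-3, -10, -5], [-7, 9, -1]]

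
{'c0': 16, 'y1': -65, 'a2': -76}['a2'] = -76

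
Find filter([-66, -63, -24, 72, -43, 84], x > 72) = keep x where x > 72: -66✗, -63✗, -24✗, 72✗, -43✗, 84✓
= [84]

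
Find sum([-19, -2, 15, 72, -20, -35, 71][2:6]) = 32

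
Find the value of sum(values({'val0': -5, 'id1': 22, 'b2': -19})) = -2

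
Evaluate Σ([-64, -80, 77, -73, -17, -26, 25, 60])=(-64) + (-80) + 77 + (-73) + (-17) + (-26) + 25 + 60
= -98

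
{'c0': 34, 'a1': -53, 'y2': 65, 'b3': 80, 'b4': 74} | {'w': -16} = {'c0': 34, 'a1': -53, 'y2': 65, 'b3': 80, 'b4': 74, 'w': -16}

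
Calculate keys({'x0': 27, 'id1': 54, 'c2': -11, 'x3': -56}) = ['x0', 'id1', 'c2', 'x3']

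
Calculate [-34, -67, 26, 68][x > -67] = [-34, 26, 68]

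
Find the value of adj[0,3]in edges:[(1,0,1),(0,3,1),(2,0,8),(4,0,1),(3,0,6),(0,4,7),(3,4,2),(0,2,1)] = 1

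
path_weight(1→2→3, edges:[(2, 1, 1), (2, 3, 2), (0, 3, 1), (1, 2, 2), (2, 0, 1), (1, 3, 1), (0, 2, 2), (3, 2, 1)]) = w(1→2)=2 + w(2→3)=2
= 4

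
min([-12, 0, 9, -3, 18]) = -12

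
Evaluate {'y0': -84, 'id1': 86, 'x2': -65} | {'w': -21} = {'y0': -84, 'id1': 86, 'x2': -65, 'w': -21}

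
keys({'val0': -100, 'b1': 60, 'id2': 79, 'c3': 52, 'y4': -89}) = ['val0', 'b1', 'id2', 'c3', 'y4']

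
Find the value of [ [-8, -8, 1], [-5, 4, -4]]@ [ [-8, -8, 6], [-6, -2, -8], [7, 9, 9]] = C[0][0] = (-8)*(-8) + (-8)*(-6) + (1)*(7) = 119
C[0][1] = (-8)*(-8) + (-8)*(-2) + (1)*(9) = 89
C[0][2] = (-8)*(6) + (-8)*(-8) + (1)*(9) = 25
C[1][0] = (-5)*(-8) + (4)*(-6) + (-4)*(7) = -12
C[1][1] = (-5)*(-8) + (4)*(-2) + (-4)*(9) = -4
C[1][2] = (-5)*(6) + (4)*(-8) + (-4)*(9) = -98
= [[119, 89, 25], [-12, -4, -98]]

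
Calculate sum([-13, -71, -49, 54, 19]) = -60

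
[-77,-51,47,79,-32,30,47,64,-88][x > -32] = keep x where x > -32: -77✗, -51✗, 47✓, 79✓, -32✗, 30✓, 47✓, 64✓, -88✗
= [47, 79, 30, 47, 64]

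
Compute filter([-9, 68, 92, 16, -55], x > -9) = keep x where x > -9: -9✗, 68✓, 92✓, 16✓, -55✗
= [68, 92, 16]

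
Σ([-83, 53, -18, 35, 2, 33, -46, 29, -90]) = (-83) + 53 + (-18) + 35 + 2 + 33 + (-46) + 29 + (-90)
= -85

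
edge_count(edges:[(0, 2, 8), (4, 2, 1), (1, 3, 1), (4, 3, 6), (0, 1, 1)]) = 5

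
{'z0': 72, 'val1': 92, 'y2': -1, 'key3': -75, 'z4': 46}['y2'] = -1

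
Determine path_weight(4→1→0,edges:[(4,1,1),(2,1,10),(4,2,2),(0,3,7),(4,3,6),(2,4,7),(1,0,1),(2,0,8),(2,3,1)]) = 2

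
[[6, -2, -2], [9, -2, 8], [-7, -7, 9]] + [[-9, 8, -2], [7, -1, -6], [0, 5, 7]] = [[-3, 6, -4], [16, -3, 2], [-7, -2, 16]]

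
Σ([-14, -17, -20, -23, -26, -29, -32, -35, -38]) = -234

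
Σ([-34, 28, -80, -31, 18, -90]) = (-34) + 28 + (-80) + (-31) + 18 + (-90)
= -189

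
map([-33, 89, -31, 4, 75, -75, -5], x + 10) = -33+10=-23, 89+10=99, -31+10=-21, 4+10=14, 75+10=85, -75+10=-65, -5+10=5
= [-23, 99, -21, 14, 85, -65, 5]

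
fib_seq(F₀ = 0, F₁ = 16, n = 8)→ F_2 = F_1 + F_0 = 16
F_3 = F_2 + F_1 = 32
F_4 = F_3 + F_2 = 48
...
= [0, 16, 16, 32, 48, 80, 128, 208]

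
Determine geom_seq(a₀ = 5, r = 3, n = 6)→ a_0 = 5*3^0 = 5
a_1 = 5*3^1 = 15
a_2 = 5*3^2 = 45
...
= [5, 15, 45, 135, 405, 1215]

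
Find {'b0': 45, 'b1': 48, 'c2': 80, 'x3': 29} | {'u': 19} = {'b0': 45, 'b1': 48, 'c2': 80, 'x3': 29, 'u': 19}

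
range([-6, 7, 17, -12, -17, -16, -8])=34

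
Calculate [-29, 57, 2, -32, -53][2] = 2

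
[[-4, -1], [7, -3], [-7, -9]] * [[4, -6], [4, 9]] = C[0][0] = (-4)*(4) + (-1)*(4) = -20
C[0][1] = (-4)*(-6) + (-1)*(9) = 15
C[1][0] = (7)*(4) + (-3)*(4) = 16
C[1][1] = (7)*(-6) + (-3)*(9) = -69
C[2][0] = (-7)*(4) + (-9)*(4) = -64
C[2][1] = (-7)*(-6) + (-9)*(9) = -39
= [[-20, 15], [16, -69], [-64, -39]]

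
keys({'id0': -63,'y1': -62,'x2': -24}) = ['id0', 'y1', 'x2']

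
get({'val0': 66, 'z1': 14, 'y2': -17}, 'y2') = -17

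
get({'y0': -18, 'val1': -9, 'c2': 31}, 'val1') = -9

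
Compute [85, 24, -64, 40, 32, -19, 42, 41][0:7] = [85, 24, -64, 40, 32, -19, 42]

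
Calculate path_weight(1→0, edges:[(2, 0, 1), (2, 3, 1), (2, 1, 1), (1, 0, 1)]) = w(1→0)=1
= 1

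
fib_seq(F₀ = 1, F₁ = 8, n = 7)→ F_2 = F_1 + F_0 = 9
F_3 = F_2 + F_1 = 17
F_4 = F_3 + F_2 = 26
...
= [1, 8, 9, 17, 26, 43, 69]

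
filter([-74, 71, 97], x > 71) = keep x where x > 71: -74✗, 71✗, 97✓
= [97]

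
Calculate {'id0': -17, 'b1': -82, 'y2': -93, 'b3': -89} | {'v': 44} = {'id0': -17, 'b1': -82, 'y2': -93, 'b3': -89, 'v': 44}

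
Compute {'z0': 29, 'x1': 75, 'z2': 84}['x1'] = 75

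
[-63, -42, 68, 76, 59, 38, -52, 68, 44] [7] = 68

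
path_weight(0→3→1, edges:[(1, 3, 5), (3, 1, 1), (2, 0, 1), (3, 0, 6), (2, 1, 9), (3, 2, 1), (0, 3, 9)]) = 10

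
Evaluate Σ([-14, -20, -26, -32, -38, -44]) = -174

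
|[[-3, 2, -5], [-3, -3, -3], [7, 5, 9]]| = 18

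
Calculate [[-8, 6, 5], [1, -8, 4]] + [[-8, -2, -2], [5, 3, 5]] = [[-16, 4, 3], [6, -5, 9]]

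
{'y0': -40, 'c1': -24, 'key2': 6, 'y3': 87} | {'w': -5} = {'y0': -40, 'c1': -24, 'key2': 6, 'y3': 87, 'w': -5}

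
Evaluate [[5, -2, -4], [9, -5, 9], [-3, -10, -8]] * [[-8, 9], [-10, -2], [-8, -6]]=C[0][0] = (5)*(-8) + (-2)*(-10) + (-4)*(-8) = 12
C[0][1] = (5)*(9) + (-2)*(-2) + (-4)*(-6) = 73
C[1][0] = (9)*(-8) + (-5)*(-10) + (9)*(-8) = -94
C[1][1] = (9)*(9) + (-5)*(-2) + (9)*(-6) = 37
C[2][0] = (-3)*(-8) + (-10)*(-10) + (-8)*(-8) = 188
C[2][1] = (-3)*(9) + (-10)*(-2) + (-8)*(-6) = 41
= [[12, 73], [-94, 37], [188, 41]]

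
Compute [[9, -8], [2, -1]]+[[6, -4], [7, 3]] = [[15, -12], [9, 2]]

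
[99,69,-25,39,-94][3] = 39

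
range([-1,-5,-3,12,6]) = 17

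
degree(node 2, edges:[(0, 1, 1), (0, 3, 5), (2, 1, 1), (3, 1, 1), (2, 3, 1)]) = 2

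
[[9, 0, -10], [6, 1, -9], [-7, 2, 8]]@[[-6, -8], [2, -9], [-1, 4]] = C[0][0] = (9)*(-6) + (0)*(2) + (-10)*(-1) = -44
C[0][1] = (9)*(-8) + (0)*(-9) + (-10)*(4) = -112
C[1][0] = (6)*(-6) + (1)*(2) + (-9)*(-1) = -25
C[1][1] = (6)*(-8) + (1)*(-9) + (-9)*(4) = -93
C[2][0] = (-7)*(-6) + (2)*(2) + (8)*(-1) = 38
C[2][1] = (-7)*(-8) + (2)*(-9) + (8)*(4) = 70
= [[-44, -112], [-25, -93], [38, 70]]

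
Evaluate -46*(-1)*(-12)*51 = -28152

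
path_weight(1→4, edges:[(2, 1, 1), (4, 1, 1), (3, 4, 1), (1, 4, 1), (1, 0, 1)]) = w(1→4)=1
= 1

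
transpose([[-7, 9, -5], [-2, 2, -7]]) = [[-7, -2], [9, 2], [-5, -7]]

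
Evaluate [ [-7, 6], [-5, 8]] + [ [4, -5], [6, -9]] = [[-3, 1], [1, -1]]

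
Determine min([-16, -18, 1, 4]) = -18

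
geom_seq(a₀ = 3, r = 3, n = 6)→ [3, 9, 27, 81, 243, 729]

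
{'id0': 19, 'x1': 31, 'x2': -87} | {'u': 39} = {'id0': 19, 'x1': 31, 'x2': -87, 'u': 39}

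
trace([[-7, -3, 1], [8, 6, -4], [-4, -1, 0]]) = -1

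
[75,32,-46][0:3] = [75, 32, -46]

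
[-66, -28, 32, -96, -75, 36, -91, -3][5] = 36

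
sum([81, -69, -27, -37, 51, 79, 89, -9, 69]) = 81 + (-69) + (-27) + (-37) + 51 + 79 + 89 + (-9) + 69
= 227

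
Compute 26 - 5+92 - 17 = 96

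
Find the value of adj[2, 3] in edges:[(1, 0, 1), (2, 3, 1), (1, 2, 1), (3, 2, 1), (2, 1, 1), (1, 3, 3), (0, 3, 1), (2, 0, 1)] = 1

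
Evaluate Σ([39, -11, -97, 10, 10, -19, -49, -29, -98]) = 39 + (-11) + (-97) + 10 + 10 + (-19) + (-49) + (-29) + (-98)
= -244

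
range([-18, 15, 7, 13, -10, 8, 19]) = 37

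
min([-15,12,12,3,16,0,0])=-15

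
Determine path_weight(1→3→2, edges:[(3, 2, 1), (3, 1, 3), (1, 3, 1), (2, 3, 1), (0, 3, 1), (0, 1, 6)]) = 2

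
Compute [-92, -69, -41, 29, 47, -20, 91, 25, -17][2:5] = [-41, 29, 47]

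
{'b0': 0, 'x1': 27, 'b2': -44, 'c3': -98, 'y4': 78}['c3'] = -98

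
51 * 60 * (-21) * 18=-1156680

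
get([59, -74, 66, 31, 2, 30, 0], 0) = 59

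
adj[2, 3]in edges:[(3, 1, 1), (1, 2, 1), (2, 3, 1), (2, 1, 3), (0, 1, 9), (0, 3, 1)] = 1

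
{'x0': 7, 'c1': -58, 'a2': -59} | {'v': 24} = {'x0': 7, 'c1': -58, 'a2': -59, 'v': 24}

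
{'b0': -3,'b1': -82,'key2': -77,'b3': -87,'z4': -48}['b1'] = -82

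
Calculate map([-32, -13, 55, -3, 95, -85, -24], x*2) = [-64, -26, 110, -6, 190, -170, -48]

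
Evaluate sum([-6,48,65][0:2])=42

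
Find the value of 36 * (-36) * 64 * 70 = -5806080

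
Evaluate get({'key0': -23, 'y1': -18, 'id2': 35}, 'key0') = -23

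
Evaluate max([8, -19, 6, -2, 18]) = 18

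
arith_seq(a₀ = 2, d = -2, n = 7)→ [2, 0, -2, -4, -6, -8, -10]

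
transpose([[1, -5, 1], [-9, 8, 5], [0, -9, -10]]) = [[1, -9, 0], [-5, 8, -9], [1, 5, -10]]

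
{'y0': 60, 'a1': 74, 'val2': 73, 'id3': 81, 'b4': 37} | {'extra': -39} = {'y0': 60, 'a1': 74, 'val2': 73, 'id3': 81, 'b4': 37, 'extra': -39}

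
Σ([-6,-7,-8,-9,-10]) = -40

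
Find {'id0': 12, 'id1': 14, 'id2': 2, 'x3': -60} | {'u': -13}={'id0': 12, 'id1': 14, 'id2': 2, 'x3': -60, 'u': -13}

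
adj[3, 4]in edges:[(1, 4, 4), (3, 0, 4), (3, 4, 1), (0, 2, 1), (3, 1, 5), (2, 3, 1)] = 1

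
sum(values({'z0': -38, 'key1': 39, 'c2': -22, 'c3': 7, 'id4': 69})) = (-38) + 39 + (-22) + 7 + 69
= 55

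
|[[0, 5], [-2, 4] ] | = 10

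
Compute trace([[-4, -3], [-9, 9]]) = 5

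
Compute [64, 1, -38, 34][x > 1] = [64, 34]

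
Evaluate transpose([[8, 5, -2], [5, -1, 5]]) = [[8, 5], [5, -1], [-2, 5]]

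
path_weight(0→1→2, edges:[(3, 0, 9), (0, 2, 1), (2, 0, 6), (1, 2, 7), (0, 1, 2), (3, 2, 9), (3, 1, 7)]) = 9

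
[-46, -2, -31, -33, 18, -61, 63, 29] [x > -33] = keep x where x > -33: -46✗, -2✓, -31✓, -33✗, 18✓, -61✗, 63✓, 29✓
= [-2, -31, 18, 63, 29]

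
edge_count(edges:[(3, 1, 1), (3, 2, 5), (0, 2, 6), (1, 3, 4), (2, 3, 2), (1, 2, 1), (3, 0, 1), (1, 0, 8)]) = 8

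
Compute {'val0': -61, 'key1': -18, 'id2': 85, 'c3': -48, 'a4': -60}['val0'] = -61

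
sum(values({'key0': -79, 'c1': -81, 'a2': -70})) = (-79) + (-81) + (-70)
= -230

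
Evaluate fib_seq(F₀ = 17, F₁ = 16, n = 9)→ F_2 = F_1 + F_0 = 33
F_3 = F_2 + F_1 = 49
F_4 = F_3 + F_2 = 82
...
= [17, 16, 33, 49, 82, 131, 213, 344, 557]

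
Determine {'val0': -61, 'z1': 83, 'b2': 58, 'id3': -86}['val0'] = -61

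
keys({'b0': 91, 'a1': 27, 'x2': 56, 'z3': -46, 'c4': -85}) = ['b0', 'a1', 'x2', 'z3', 'c4']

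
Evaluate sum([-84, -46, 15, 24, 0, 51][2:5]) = 39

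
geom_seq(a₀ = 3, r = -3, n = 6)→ a_0 = 3*(-3)^0 = 3
a_1 = 3*(-3)^1 = -9
a_2 = 3*(-3)^2 = 27
...
= [3, -9, 27, -81, 243, -729]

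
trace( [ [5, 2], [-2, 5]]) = 10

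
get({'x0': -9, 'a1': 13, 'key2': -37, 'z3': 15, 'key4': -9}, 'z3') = 15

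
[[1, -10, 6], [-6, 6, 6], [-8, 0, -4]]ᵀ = [[1, -6, -8], [-10, 6, 0], [6, 6, -4]]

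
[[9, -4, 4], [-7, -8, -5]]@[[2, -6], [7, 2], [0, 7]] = [[-10, -34], [-70, -9]]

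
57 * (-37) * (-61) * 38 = 4888662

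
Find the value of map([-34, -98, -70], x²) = (-34)²=1156, (-98)²=9604, (-70)²=4900
= [1156, 9604, 4900]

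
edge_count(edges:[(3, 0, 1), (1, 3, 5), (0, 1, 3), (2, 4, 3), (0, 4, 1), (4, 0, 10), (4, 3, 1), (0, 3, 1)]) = 8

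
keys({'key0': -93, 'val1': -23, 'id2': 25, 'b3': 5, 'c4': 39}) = ['key0', 'val1', 'id2', 'b3', 'c4']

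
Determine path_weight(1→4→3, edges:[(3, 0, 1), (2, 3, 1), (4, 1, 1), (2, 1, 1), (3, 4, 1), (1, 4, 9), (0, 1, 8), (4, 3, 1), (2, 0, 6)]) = w(1→4)=9 + w(4→3)=1
= 10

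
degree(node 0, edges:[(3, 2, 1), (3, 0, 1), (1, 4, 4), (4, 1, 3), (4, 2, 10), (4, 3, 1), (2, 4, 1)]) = 1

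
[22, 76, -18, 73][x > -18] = [22, 76, 73]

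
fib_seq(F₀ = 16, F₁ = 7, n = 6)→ [16, 7, 23, 30, 53, 83]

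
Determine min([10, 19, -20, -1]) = -20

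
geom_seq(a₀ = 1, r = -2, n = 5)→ [1, -2, 4, -8, 16]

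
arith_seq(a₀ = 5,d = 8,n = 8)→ a_0 = 5 + 0*8 = 5
a_1 = 5 + 1*8 = 13
a_2 = 5 + 2*8 = 21
...
= [5, 13, 21, 29, 37, 45, 53, 61]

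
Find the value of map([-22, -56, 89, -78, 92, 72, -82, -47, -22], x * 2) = -22*2=-44, -56*2=-112, 89*2=178, -78*2=-156, 92*2=184, 72*2=144, -82*2=-164, -47*2=-94, -22*2=-44
= [-44, -112, 178, -156, 184, 144, -164, -94, -44]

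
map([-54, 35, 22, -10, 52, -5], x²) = [2916, 1225, 484, 100, 2704, 25]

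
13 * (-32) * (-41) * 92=1569152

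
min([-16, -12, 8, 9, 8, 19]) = -16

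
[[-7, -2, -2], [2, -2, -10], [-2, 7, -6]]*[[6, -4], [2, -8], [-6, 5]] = [[-34, 34], [68, -42], [38, -78]]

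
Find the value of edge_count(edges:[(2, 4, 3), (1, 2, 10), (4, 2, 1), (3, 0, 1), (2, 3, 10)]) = 5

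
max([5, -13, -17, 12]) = 12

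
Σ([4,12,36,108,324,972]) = 1456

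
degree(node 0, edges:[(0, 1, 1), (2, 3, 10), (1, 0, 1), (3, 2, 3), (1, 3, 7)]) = incident: (0,1), (1,0)
= 2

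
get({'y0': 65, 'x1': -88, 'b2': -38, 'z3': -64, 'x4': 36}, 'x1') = -88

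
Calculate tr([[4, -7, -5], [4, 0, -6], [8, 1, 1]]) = diagonal: 4 + 0 + 1
= 5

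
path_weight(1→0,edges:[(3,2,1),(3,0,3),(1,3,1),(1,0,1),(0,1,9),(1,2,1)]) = w(1→0)=1
= 1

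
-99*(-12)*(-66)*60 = -4704480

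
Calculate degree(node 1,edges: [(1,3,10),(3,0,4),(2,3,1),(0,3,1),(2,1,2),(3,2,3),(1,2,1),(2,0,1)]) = incident: (1,3), (2,1), (1,2)
= 3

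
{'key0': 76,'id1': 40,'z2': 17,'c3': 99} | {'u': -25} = {'key0': 76, 'id1': 40, 'z2': 17, 'c3': 99, 'u': -25}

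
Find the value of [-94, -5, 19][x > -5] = [19]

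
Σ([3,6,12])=3 + 6 + 12
= 21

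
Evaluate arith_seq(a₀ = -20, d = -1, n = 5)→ [-20, -21, -22, -23, -24]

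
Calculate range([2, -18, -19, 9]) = 28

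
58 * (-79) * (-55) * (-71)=-17892710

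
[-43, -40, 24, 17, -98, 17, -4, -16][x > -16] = keep x where x > -16: -43✗, -40✗, 24✓, 17✓, -98✗, 17✓, -4✓, -16✗
= [24, 17, 17, -4]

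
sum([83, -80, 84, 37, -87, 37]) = 83 + (-80) + 84 + 37 + (-87) + 37
= 74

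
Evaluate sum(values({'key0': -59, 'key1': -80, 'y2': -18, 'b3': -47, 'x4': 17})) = (-59) + (-80) + (-18) + (-47) + 17
= -187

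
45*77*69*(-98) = -23430330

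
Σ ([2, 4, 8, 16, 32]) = 2 + 4 + 8 + 16 + 32
= 62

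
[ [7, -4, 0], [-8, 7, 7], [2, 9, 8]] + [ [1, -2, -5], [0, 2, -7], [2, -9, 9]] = [[8, -6, -5], [-8, 9, 0], [4, 0, 17]]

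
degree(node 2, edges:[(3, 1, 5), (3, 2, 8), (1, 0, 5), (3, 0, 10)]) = 1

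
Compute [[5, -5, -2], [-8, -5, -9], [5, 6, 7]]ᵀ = [[5, -8, 5], [-5, -5, 6], [-2, -9, 7]]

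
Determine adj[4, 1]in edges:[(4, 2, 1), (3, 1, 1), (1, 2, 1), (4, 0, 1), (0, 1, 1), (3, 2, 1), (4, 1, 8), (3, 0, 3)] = 8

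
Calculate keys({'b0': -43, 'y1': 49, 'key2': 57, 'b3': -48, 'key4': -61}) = ['b0', 'y1', 'key2', 'b3', 'key4']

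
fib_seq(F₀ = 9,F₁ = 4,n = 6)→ [9, 4, 13, 17, 30, 47]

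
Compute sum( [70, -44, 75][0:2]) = 26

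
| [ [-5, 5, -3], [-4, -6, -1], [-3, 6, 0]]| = 111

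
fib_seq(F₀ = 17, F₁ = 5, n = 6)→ [17, 5, 22, 27, 49, 76]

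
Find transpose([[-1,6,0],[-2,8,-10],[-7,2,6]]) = [[-1, -2, -7], [6, 8, 2], [0, -10, 6]]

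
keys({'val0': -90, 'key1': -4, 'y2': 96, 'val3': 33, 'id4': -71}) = ['val0', 'key1', 'y2', 'val3', 'id4']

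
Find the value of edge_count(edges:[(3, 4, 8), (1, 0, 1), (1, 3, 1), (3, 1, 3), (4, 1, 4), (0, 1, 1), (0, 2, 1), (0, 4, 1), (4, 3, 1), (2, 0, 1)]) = 10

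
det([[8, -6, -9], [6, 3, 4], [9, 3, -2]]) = (1)*(8)*det([[3, 4], [3, -2]]) + (-1)*(-6)*det([[6, 4], [9, -2]]) + (1)*(-9)*det([[6, 3], [9, 3]])
= -144 + -288 + 81
= -351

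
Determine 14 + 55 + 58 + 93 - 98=122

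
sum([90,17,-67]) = 90 + 17 + (-67)
= 40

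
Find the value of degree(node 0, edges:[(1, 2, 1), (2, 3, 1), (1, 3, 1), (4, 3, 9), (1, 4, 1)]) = 0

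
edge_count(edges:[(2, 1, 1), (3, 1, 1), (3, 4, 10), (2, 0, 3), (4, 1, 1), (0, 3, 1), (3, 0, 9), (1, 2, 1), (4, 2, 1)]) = 9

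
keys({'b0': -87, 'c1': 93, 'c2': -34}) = ['b0', 'c1', 'c2']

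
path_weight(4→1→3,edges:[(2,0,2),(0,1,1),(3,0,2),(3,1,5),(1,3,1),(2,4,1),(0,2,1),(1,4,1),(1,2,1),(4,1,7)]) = w(4→1)=7 + w(1→3)=1
= 8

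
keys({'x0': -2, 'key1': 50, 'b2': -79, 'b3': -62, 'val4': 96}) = ['x0', 'key1', 'b2', 'b3', 'val4']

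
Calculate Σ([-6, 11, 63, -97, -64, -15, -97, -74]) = (-6) + 11 + 63 + (-97) + (-64) + (-15) + (-97) + (-74)
= -279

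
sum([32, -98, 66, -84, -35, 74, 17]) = -28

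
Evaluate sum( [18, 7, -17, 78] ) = 18 + 7 + (-17) + 78
= 86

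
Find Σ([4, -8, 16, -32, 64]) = 44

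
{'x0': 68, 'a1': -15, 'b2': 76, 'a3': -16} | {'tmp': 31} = {'x0': 68, 'a1': -15, 'b2': 76, 'a3': -16, 'tmp': 31}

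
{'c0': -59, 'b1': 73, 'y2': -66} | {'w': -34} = {'c0': -59, 'b1': 73, 'y2': -66, 'w': -34}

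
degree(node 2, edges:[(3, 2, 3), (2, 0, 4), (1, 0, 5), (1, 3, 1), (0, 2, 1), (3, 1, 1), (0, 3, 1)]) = 3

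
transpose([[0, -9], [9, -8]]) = [[0, 9], [-9, -8]]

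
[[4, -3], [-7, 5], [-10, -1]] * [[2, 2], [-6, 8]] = C[0][0] = (4)*(2) + (-3)*(-6) = 26
C[0][1] = (4)*(2) + (-3)*(8) = -16
C[1][0] = (-7)*(2) + (5)*(-6) = -44
C[1][1] = (-7)*(2) + (5)*(8) = 26
C[2][0] = (-10)*(2) + (-1)*(-6) = -14
C[2][1] = (-10)*(2) + (-1)*(8) = -28
= [[26, -16], [-44, 26], [-14, -28]]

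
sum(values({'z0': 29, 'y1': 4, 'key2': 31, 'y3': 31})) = 29 + 4 + 31 + 31
= 95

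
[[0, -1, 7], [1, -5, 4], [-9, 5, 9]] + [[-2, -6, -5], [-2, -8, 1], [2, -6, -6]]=[[-2, -7, 2], [-1, -13, 5], [-7, -1, 3]]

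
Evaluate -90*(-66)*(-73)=-433620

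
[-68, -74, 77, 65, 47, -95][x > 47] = [77, 65]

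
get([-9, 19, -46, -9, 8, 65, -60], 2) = -46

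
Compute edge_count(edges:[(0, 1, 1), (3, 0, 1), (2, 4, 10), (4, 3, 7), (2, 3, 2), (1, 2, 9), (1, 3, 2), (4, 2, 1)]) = 8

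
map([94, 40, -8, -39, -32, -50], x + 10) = [104, 50, 2, -29, -22, -40]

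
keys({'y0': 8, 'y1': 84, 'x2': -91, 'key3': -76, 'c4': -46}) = ['y0', 'y1', 'x2', 'key3', 'c4']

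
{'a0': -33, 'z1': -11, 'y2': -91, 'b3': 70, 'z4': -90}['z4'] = -90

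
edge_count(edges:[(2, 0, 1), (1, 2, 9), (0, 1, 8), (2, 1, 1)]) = 4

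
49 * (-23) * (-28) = 31556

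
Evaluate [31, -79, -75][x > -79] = keep x where x > -79: 31✓, -79✗, -75✓
= [31, -75]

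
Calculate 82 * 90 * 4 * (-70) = -2066400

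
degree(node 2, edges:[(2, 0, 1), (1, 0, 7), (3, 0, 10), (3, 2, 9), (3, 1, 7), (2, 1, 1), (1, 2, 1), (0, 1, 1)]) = incident: (2,0), (3,2), (2,1), (1,2)
= 4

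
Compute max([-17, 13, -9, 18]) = 18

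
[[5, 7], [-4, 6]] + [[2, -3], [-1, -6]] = [[7, 4], [-5, 0]]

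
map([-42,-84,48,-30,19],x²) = [1764, 7056, 2304, 900, 361]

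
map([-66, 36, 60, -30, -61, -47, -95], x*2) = -66*2=-132, 36*2=72, 60*2=120, -30*2=-60, -61*2=-122, -47*2=-94, -95*2=-190
= [-132, 72, 120, -60, -122, -94, -190]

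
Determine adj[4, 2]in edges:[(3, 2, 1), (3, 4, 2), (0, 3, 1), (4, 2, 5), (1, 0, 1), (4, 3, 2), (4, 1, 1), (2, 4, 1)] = 5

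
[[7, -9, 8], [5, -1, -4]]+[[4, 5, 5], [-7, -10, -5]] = [[11, -4, 13], [-2, -11, -9]]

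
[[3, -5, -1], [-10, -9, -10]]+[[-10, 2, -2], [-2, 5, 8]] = [[-7, -3, -3], [-12, -4, -2]]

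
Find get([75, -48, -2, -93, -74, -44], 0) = 75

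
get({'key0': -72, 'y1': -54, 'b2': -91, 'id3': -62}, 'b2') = -91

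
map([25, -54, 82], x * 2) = 25*2=50, -54*2=-108, 82*2=164
= [50, -108, 164]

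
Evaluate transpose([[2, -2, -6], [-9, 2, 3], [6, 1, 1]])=[[2, -9, 6], [-2, 2, 1], [-6, 3, 1]]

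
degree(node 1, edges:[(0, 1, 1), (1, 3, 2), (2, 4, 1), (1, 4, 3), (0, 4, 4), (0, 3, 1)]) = 3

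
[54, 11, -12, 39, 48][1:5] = [11, -12, 39, 48]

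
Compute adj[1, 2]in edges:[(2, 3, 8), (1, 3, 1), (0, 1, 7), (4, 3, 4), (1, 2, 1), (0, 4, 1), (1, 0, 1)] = 1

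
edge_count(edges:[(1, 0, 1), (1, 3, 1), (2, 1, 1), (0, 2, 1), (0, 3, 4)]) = 5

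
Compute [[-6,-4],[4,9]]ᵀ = [[-6, 4], [-4, 9]]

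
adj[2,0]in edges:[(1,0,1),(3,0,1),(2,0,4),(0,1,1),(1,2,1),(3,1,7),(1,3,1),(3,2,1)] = 4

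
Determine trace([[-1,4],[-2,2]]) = 1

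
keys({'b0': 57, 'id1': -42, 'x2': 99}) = ['b0', 'id1', 'x2']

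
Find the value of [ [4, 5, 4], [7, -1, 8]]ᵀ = [[4, 7], [5, -1], [4, 8]]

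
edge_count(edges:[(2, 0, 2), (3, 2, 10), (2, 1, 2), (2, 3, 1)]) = 4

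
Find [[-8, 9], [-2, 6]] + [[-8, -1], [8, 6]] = [[-16, 8], [6, 12]]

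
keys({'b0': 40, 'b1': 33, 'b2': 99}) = ['b0', 'b1', 'b2']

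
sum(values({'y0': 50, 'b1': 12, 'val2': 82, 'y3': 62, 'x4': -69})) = 137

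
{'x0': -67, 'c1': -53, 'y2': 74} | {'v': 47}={'x0': -67, 'c1': -53, 'y2': 74, 'v': 47}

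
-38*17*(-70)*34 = 1537480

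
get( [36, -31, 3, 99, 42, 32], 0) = 36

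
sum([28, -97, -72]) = 28 + (-97) + (-72)
= -141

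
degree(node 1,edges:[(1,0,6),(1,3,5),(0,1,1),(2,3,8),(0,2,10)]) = 3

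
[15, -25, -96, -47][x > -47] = keep x where x > -47: 15✓, -25✓, -96✗, -47✗
= [15, -25]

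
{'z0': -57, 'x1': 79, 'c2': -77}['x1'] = 79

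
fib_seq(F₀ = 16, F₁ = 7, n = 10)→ [16, 7, 23, 30, 53, 83, 136, 219, 355, 574]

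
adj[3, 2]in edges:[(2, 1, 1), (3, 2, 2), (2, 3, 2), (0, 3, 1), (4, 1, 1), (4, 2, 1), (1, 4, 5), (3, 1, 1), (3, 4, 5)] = 2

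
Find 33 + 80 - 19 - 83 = 11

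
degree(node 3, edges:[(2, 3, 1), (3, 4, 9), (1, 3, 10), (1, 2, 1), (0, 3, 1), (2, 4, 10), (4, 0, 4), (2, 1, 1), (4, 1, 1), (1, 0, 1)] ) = incident: (2,3), (3,4), (1,3), (0,3)
= 4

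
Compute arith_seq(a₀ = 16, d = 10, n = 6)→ a_0 = 16 + 0*10 = 16
a_1 = 16 + 1*10 = 26
a_2 = 16 + 2*10 = 36
...
= [16, 26, 36, 46, 56, 66]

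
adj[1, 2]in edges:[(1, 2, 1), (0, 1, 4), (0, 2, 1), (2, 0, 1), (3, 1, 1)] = 1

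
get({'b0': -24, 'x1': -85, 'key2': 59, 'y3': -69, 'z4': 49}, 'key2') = 59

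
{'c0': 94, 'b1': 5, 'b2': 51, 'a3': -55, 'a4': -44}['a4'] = -44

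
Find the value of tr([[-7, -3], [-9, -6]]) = -13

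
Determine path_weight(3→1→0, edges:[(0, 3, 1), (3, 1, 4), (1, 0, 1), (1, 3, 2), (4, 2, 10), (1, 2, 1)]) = w(3→1)=4 + w(1→0)=1
= 5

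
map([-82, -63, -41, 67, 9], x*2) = [-164, -126, -82, 134, 18]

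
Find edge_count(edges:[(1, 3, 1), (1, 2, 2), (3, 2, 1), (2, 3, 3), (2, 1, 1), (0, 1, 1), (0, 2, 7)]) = 7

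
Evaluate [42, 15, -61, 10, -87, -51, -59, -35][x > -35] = [42, 15, 10]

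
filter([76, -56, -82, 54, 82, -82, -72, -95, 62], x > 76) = keep x where x > 76: 76✗, -56✗, -82✗, 54✗, 82✓, -82✗, -72✗, -95✗, 62✗
= [82]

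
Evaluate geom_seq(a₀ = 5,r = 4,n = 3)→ [5, 20, 80]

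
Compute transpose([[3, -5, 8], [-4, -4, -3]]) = [[3, -4], [-5, -4], [8, -3]]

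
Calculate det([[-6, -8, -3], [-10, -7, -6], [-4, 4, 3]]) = -246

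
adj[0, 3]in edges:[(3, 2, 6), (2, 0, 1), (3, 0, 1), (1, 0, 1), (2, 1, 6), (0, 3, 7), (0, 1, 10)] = 7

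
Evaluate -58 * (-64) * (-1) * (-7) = 25984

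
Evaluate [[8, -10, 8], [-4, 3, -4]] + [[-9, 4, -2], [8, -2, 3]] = [[-1, -6, 6], [4, 1, -1]]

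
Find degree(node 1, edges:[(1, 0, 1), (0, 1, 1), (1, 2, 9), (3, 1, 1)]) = incident: (1,0), (0,1), (1,2), (3,1)
= 4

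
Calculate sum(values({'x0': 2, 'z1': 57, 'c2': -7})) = 2 + 57 + (-7)
= 52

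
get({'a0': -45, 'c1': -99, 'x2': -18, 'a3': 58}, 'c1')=-99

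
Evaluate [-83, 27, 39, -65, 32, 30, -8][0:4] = [-83, 27, 39, -65]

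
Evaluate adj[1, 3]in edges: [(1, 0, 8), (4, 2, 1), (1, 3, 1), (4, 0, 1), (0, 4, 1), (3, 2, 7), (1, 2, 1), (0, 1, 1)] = 1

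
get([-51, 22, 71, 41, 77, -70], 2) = 71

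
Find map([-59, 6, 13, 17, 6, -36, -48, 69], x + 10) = [-49, 16, 23, 27, 16, -26, -38, 79]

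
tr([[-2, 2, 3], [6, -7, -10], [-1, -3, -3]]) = diagonal: (-2) + (-7) + (-3)
= -12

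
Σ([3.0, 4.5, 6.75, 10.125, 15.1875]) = 3.0 + 4.5 + 6.75 + 10.125 + 15.1875
= 39.5625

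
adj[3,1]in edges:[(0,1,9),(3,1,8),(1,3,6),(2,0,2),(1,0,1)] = 8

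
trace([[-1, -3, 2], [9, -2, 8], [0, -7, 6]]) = diagonal: (-1) + (-2) + 6
= 3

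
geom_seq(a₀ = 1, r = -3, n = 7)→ [1, -3, 9, -27, 81, -243, 729]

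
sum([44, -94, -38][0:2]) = slice → [44, -94]
44 + (-94)
= -50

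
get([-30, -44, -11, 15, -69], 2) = -11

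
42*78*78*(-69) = -17631432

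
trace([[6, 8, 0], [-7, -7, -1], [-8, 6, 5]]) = 4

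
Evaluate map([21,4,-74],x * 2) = [42, 8, -148]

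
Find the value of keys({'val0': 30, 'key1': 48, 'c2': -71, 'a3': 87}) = ['val0', 'key1', 'c2', 'a3']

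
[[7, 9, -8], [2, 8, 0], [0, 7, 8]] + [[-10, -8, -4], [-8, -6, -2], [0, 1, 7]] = [[-3, 1, -12], [-6, 2, -2], [0, 8, 15]]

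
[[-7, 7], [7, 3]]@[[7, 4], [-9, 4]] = [[-112, 0], [22, 40]]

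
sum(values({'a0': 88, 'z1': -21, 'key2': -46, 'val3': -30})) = -9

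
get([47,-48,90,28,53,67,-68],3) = 28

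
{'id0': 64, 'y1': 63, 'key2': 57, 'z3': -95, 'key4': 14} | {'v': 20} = {'id0': 64, 'y1': 63, 'key2': 57, 'z3': -95, 'key4': 14, 'v': 20}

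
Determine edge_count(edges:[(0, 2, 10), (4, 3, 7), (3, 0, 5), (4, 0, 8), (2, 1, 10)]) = 5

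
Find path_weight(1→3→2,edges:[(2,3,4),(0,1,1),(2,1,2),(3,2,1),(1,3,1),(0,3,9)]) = 2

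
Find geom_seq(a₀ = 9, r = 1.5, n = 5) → [9.0, 13.5, 20.25, 30.375, 45.5625]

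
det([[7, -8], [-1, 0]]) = -8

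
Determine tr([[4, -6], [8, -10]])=-6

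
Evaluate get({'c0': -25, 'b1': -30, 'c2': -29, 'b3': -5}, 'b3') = -5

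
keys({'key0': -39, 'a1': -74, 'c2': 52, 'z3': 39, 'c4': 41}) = ['key0', 'a1', 'c2', 'z3', 'c4']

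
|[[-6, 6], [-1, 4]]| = (-6)*(4) - (6)*(-1)
= -18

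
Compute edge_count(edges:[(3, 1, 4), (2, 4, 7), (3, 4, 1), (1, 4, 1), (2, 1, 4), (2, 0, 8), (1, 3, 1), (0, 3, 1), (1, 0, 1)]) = 9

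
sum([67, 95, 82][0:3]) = slice → [67, 95, 82]
67 + 95 + 82
= 244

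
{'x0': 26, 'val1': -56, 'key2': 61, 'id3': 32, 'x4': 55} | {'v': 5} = {'x0': 26, 'val1': -56, 'key2': 61, 'id3': 32, 'x4': 55, 'v': 5}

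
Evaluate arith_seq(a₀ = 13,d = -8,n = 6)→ [13, 5, -3, -11, -19, -27]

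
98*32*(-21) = -65856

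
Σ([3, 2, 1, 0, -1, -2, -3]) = 0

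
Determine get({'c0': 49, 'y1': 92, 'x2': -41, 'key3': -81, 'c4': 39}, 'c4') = 39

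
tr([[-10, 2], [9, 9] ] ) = -1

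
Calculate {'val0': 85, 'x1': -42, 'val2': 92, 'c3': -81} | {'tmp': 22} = {'val0': 85, 'x1': -42, 'val2': 92, 'c3': -81, 'tmp': 22}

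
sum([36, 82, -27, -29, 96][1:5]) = slice → [82, -27, -29, 96]
82 + (-27) + (-29) + 96
= 122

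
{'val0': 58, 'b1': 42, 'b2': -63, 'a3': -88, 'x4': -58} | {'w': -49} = {'val0': 58, 'b1': 42, 'b2': -63, 'a3': -88, 'x4': -58, 'w': -49}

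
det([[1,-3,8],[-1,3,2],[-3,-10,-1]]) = 190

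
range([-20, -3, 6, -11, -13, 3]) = 26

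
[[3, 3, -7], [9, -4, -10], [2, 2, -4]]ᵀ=[[3, 9, 2], [3, -4, 2], [-7, -10, -4]]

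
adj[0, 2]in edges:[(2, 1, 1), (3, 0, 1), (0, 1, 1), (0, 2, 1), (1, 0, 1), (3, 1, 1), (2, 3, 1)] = 1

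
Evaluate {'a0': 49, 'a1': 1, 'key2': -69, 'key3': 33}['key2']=-69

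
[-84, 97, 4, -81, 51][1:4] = [97, 4, -81]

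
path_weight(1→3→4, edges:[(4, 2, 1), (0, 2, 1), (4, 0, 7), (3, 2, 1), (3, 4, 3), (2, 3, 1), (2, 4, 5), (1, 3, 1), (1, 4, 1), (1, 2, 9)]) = w(1→3)=1 + w(3→4)=3
= 4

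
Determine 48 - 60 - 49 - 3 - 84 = -148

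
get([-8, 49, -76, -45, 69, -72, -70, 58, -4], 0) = -8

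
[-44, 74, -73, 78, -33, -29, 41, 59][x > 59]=keep x where x > 59: -44✗, 74✓, -73✗, 78✓, -33✗, -29✗, 41✗, 59✗
= [74, 78]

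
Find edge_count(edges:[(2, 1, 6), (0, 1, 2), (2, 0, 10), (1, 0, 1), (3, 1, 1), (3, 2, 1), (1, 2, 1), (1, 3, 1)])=8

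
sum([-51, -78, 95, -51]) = (-51) + (-78) + 95 + (-51)
= -85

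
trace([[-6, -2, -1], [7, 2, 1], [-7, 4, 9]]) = diagonal: (-6) + 2 + 9
= 5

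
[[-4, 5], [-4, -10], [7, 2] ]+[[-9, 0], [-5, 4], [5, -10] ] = [[-13, 5], [-9, -6], [12, -8]]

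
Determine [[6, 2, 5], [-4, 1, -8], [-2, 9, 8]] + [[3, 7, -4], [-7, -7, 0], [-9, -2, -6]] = [[9, 9, 1], [-11, -6, -8], [-11, 7, 2]]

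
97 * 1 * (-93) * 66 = -595386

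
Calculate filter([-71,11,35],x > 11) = keep x where x > 11: -71✗, 11✗, 35✓
= [35]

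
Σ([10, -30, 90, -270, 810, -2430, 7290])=5470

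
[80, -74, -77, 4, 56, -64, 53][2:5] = [-77, 4, 56]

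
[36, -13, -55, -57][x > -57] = keep x where x > -57: 36✓, -13✓, -55✓, -57✗
= [36, -13, -55]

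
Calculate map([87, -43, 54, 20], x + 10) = [97, -33, 64, 30]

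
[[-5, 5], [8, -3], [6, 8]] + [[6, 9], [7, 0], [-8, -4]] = [[1, 14], [15, -3], [-2, 4]]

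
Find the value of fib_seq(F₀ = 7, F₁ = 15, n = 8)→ F_2 = F_1 + F_0 = 22
F_3 = F_2 + F_1 = 37
F_4 = F_3 + F_2 = 59
...
= [7, 15, 22, 37, 59, 96, 155, 251]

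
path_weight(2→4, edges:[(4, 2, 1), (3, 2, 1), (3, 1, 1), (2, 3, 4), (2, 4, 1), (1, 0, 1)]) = w(2→4)=1
= 1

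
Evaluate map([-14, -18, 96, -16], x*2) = [-28, -36, 192, -32]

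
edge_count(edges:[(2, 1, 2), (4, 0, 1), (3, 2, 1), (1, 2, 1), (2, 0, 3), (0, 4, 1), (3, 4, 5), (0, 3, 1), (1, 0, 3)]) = 9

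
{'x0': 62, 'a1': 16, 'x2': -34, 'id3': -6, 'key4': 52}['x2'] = -34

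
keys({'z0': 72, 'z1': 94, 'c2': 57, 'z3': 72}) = ['z0', 'z1', 'c2', 'z3']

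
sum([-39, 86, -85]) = -38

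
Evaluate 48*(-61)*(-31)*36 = 3267648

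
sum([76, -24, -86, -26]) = -60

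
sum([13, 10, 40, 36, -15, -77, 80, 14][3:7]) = slice → [36, -15, -77, 80]
36 + (-15) + (-77) + 80
= 24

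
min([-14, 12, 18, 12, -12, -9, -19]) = -19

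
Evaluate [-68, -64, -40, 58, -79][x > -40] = [58]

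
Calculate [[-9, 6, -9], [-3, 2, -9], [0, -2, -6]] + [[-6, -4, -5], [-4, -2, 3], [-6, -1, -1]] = [[-15, 2, -14], [-7, 0, -6], [-6, -3, -7]]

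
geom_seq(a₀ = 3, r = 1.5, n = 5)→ [3.0, 4.5, 6.75, 10.125, 15.1875]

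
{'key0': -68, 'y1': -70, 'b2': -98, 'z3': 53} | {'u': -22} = {'key0': -68, 'y1': -70, 'b2': -98, 'z3': 53, 'u': -22}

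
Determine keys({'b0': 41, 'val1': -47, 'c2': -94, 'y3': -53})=['b0', 'val1', 'c2', 'y3']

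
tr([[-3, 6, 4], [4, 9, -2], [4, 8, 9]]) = diagonal: (-3) + 9 + 9
= 15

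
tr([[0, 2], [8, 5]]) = 5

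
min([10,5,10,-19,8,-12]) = -19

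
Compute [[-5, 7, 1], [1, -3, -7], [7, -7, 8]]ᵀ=[[-5, 1, 7], [7, -3, -7], [1, -7, 8]]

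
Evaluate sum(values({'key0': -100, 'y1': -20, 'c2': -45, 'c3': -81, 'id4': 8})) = (-100) + (-20) + (-45) + (-81) + 8
= -238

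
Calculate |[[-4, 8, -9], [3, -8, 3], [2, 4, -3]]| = (1)*(-4)*det([[-8, 3], [4, -3]]) + (-1)*(8)*det([[3, 3], [2, -3]]) + (1)*(-9)*det([[3, -8], [2, 4]])
= -48 + 120 + -252
= -180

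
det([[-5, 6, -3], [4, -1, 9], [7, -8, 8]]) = -59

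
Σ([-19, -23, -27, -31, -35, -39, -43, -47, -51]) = -315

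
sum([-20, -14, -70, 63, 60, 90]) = (-20) + (-14) + (-70) + 63 + 60 + 90
= 109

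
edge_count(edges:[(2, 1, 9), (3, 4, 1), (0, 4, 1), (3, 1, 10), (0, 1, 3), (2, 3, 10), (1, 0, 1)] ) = 7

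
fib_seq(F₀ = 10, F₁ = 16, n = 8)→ F_2 = F_1 + F_0 = 26
F_3 = F_2 + F_1 = 42
F_4 = F_3 + F_2 = 68
...
= [10, 16, 26, 42, 68, 110, 178, 288]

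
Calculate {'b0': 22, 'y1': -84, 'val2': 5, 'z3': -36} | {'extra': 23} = {'b0': 22, 'y1': -84, 'val2': 5, 'z3': -36, 'extra': 23}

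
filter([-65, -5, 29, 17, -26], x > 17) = keep x where x > 17: -65✗, -5✗, 29✓, 17✗, -26✗
= [29]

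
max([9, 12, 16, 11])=16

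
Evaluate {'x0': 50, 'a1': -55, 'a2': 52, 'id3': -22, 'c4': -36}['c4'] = -36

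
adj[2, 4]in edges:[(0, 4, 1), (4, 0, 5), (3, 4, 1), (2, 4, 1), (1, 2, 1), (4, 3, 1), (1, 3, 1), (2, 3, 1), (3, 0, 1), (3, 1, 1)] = 1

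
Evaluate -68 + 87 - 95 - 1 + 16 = -61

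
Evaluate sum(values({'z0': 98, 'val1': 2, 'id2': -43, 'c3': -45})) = 12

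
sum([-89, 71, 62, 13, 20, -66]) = 11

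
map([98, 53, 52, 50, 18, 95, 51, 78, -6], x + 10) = 98+10=108, 53+10=63, 52+10=62, 50+10=60, 18+10=28, 95+10=105, 51+10=61, 78+10=88, -6+10=4
= [108, 63, 62, 60, 28, 105, 61, 88, 4]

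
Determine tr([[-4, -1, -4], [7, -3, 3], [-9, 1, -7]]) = -14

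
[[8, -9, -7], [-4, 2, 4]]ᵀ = [[8, -4], [-9, 2], [-7, 4]]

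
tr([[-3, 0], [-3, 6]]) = 3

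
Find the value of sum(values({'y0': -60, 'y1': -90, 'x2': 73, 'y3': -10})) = -87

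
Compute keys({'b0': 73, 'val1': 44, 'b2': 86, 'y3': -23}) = ['b0', 'val1', 'b2', 'y3']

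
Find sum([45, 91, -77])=45 + 91 + (-77)
= 59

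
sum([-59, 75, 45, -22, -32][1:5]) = 66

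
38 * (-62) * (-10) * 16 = 376960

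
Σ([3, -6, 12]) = 9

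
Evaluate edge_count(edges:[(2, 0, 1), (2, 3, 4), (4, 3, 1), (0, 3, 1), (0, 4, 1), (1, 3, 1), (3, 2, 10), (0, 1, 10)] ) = 8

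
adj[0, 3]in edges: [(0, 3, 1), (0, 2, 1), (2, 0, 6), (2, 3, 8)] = 1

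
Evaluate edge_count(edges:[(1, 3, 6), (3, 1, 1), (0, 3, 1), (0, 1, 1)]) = 4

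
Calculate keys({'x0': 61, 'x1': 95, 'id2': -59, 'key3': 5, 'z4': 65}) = ['x0', 'x1', 'id2', 'key3', 'z4']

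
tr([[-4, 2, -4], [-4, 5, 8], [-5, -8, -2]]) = -1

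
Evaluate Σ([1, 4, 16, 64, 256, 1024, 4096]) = 1 + 4 + 16 + 64 + 256 + 1024 + 4096
= 5461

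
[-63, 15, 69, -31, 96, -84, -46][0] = -63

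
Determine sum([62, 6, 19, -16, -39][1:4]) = 9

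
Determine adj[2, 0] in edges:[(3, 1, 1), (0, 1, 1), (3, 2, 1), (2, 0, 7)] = 7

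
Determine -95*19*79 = -142595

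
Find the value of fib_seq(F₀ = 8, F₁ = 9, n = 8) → [8, 9, 17, 26, 43, 69, 112, 181]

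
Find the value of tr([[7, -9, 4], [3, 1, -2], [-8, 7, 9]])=diagonal: 7 + 1 + 9
= 17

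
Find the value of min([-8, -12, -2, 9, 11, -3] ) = -12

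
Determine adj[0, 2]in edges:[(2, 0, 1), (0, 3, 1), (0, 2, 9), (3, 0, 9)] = 9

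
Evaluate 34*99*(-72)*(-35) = 8482320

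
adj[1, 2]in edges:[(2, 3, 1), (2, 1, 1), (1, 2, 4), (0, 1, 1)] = 4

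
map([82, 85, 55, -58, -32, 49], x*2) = [164, 170, 110, -116, -64, 98]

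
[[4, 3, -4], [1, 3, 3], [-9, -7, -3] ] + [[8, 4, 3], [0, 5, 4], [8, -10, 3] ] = [[12, 7, -1], [1, 8, 7], [-1, -17, 0]]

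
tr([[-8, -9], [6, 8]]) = diagonal: (-8) + 8
= 0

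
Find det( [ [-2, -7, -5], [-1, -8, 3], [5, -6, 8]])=-299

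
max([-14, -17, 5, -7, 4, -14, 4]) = 5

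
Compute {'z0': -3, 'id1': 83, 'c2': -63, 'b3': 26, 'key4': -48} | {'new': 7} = {'z0': -3, 'id1': 83, 'c2': -63, 'b3': 26, 'key4': -48, 'new': 7}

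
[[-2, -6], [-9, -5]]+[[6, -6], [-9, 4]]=[[4, -12], [-18, -1]]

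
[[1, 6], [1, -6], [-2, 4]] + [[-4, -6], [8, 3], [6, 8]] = [[-3, 0], [9, -3], [4, 12]]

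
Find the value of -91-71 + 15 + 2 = -145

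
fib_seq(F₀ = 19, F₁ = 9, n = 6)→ F_2 = F_1 + F_0 = 28
F_3 = F_2 + F_1 = 37
F_4 = F_3 + F_2 = 65
...
= [19, 9, 28, 37, 65, 102]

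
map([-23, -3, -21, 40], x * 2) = -23*2=-46, -3*2=-6, -21*2=-42, 40*2=80
= [-46, -6, -42, 80]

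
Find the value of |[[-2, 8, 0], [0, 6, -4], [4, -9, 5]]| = (1)*(-2)*det([[6, -4], [-9, 5]]) + (-1)*(8)*det([[0, -4], [4, 5]]) + (1)*(0)*det([[0, 6], [4, -9]])
= 12 + -128 + 0
= -116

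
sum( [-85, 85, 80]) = (-85) + 85 + 80
= 80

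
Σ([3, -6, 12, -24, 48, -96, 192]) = 3 + -6 + 12 + -24 + 48 + -96 + 192
= 129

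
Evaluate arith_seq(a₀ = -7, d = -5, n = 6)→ a_0 = -7 + 0*-5 = -7
a_1 = -7 + 1*-5 = -12
a_2 = -7 + 2*-5 = -17
...
= [-7, -12, -17, -22, -27, -32]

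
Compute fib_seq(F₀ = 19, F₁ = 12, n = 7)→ [19, 12, 31, 43, 74, 117, 191]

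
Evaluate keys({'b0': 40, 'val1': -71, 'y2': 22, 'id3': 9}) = ['b0', 'val1', 'y2', 'id3']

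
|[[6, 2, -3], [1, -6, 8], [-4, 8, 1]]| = (1)*(6)*det([[-6, 8], [8, 1]]) + (-1)*(2)*det([[1, 8], [-4, 1]]) + (1)*(-3)*det([[1, -6], [-4, 8]])
= -420 + -66 + 48
= -438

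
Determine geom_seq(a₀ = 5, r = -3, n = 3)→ a_0 = 5*(-3)^0 = 5
a_1 = 5*(-3)^1 = -15
a_2 = 5*(-3)^2 = 45
= [5, -15, 45]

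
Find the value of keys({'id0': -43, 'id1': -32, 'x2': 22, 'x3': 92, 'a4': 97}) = ['id0', 'id1', 'x2', 'x3', 'a4']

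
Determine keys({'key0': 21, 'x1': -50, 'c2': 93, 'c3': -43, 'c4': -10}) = ['key0', 'x1', 'c2', 'c3', 'c4']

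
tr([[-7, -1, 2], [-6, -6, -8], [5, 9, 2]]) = diagonal: (-7) + (-6) + 2
= -11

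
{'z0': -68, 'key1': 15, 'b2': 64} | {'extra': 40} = {'z0': -68, 'key1': 15, 'b2': 64, 'extra': 40}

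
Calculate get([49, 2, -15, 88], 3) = 88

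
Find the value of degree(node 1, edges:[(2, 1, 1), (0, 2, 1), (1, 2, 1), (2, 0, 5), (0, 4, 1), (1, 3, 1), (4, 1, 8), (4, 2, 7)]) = incident: (2,1), (1,2), (1,3), (4,1)
= 4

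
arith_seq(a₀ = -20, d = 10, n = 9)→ [-20, -10, 0, 10, 20, 30, 40, 50, 60]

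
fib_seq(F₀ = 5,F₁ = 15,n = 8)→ [5, 15, 20, 35, 55, 90, 145, 235]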